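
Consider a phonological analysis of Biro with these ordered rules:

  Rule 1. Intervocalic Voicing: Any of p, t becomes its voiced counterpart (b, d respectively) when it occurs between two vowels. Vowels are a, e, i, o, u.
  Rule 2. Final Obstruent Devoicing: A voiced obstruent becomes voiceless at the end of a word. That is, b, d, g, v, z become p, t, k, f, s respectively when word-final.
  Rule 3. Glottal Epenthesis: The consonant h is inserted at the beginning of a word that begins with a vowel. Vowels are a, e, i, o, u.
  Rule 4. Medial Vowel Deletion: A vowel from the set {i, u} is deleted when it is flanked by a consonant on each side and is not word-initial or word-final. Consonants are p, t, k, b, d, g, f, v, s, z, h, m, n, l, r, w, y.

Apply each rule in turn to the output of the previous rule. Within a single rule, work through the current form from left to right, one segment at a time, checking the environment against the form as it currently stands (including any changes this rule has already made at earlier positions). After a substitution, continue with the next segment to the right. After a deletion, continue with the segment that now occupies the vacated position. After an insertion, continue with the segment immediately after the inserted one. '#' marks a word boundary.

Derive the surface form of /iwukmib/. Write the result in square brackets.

[hwkmp]

Rule 1 Intervocalic Voicing: no change — [iwukmib]
Rule 2 Final Obstruent Devoicing: [iwukmib] → [iwukmip]
Rule 3 Glottal Epenthesis: [iwukmip] → [hiwukmip]
Rule 4 Medial Vowel Deletion: [hiwukmip] → [hwkmp]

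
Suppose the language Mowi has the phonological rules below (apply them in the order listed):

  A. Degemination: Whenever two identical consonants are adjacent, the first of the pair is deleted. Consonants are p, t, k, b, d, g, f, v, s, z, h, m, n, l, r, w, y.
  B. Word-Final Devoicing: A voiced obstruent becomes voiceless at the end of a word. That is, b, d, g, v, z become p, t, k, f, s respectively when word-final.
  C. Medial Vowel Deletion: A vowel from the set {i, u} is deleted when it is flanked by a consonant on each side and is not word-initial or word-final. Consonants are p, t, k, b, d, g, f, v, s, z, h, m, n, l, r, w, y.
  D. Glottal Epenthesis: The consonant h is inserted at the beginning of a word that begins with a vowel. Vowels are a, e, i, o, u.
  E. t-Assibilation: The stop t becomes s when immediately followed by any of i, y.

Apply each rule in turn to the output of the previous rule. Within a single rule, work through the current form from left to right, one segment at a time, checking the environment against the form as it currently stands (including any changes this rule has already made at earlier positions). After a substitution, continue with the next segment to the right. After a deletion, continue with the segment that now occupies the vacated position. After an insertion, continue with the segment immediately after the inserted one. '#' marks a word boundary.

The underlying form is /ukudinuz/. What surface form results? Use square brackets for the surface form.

A Degemination: no change — [ukudinuz]
B Word-Final Devoicing: [ukudinuz] → [ukudinus]
C Medial Vowel Deletion: [ukudinus] → [ukdns]
D Glottal Epenthesis: [ukdns] → [hukdns]
E t-Assibilation: no change — [hukdns]

[hukdns]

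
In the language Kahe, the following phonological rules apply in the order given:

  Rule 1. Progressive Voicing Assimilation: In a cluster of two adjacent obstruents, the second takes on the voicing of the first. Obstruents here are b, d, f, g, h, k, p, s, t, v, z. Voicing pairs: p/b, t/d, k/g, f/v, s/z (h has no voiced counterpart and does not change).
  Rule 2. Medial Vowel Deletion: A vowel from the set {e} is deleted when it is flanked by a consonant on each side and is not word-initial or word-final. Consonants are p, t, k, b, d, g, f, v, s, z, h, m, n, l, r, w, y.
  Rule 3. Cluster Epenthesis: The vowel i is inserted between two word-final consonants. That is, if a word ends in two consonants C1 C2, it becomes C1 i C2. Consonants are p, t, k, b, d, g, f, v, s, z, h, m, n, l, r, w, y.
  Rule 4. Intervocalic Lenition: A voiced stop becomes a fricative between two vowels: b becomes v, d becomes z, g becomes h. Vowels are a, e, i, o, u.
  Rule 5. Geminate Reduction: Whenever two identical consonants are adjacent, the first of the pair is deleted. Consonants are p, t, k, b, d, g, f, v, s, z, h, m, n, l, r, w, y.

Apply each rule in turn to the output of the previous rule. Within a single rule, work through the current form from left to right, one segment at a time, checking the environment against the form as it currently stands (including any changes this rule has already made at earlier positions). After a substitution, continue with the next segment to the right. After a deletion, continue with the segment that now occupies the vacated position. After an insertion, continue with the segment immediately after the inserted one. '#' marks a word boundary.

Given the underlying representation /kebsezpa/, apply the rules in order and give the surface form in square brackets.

Rule 1 Progressive Voicing Assimilation: [kebsezpa] → [kebzezba]
Rule 2 Medial Vowel Deletion: [kebzezba] → [kbzzba]
Rule 3 Cluster Epenthesis: no change — [kbzzba]
Rule 4 Intervocalic Lenition: no change — [kbzzba]
Rule 5 Geminate Reduction: [kbzzba] → [kbzba]

[kbzba]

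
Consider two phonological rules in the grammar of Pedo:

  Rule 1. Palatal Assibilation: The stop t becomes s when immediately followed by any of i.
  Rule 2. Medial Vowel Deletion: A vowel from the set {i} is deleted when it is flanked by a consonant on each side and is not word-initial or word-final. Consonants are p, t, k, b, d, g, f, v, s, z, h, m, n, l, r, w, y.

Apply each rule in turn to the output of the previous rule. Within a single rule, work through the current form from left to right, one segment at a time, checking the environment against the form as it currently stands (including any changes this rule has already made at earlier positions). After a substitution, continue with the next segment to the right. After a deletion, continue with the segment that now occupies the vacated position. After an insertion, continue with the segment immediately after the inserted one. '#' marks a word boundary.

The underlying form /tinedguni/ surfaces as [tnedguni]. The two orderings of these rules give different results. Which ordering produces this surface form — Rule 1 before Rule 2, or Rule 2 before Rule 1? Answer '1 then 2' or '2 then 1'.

Order 1 then 2:
  1 Palatal Assibilation: [tinedguni] → [sinedguni]
  2 Medial Vowel Deletion: [sinedguni] → [snedguni]
  result: [snedguni]
Order 2 then 1:
  2 Medial Vowel Deletion: [tinedguni] → [tnedguni]
  1 Palatal Assibilation: no change — [tnedguni]
  result: [tnedguni]

2 then 1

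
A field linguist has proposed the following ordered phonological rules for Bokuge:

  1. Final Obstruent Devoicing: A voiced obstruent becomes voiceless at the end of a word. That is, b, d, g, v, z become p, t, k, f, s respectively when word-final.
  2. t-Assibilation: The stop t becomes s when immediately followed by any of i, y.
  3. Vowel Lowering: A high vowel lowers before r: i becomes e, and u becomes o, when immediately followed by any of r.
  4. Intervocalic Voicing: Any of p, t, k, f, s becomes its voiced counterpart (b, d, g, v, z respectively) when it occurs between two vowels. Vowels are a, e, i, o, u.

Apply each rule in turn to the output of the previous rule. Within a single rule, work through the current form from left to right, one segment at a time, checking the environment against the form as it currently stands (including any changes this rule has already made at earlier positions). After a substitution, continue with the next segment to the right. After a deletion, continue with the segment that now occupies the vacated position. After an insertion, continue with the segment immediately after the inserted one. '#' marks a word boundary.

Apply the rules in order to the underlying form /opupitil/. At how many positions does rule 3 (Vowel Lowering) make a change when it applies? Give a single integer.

1 Final Obstruent Devoicing: no change — [opupitil]
2 t-Assibilation: [opupitil] → [opupisil]
3 Vowel Lowering: no change — [opupisil]
4 Intervocalic Voicing: [opupisil] → [obubizil]
Rule 3 changed 0 position(s).

0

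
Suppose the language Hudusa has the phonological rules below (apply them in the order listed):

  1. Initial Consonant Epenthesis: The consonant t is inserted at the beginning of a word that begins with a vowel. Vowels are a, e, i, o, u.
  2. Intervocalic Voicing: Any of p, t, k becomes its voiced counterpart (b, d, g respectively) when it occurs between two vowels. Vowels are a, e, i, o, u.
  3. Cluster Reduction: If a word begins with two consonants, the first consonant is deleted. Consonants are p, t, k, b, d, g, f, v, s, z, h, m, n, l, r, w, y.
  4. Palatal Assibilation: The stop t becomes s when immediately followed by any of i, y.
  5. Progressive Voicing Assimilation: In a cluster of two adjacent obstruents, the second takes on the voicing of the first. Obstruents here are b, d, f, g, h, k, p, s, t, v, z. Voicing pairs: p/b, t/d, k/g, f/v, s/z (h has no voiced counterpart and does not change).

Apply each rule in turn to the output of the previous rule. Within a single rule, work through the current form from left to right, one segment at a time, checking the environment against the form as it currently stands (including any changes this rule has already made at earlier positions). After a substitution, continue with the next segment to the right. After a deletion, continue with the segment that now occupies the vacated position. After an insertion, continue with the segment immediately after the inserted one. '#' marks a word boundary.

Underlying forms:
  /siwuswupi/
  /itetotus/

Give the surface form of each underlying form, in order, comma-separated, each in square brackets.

[siwuswubi], [sidedodus]

/siwuswupi/:
  1 Initial Consonant Epenthesis: no change — [siwuswupi]
  2 Intervocalic Voicing: [siwuswupi] → [siwuswubi]
  3 Cluster Reduction: no change — [siwuswubi]
  4 Palatal Assibilation: no change — [siwuswubi]
  5 Progressive Voicing Assimilation: no change — [siwuswubi]
/itetotus/:
  1 Initial Consonant Epenthesis: [itetotus] → [titetotus]
  2 Intervocalic Voicing: [titetotus] → [tidedodus]
  3 Cluster Reduction: no change — [tidedodus]
  4 Palatal Assibilation: [tidedodus] → [sidedodus]
  5 Progressive Voicing Assimilation: no change — [sidedodus]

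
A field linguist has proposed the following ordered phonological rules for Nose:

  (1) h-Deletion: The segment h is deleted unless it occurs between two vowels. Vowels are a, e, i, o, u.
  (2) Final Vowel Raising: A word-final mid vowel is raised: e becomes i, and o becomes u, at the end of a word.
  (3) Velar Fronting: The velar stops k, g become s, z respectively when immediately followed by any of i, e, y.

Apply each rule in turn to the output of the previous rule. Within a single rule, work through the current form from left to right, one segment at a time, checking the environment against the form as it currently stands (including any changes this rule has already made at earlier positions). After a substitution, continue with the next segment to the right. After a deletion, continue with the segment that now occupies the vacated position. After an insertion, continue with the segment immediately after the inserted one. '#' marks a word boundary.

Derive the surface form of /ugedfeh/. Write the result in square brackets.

(1) h-Deletion: [ugedfeh] → [ugedfe]
(2) Final Vowel Raising: [ugedfe] → [ugedfi]
(3) Velar Fronting: [ugedfi] → [uzedfi]

[uzedfi]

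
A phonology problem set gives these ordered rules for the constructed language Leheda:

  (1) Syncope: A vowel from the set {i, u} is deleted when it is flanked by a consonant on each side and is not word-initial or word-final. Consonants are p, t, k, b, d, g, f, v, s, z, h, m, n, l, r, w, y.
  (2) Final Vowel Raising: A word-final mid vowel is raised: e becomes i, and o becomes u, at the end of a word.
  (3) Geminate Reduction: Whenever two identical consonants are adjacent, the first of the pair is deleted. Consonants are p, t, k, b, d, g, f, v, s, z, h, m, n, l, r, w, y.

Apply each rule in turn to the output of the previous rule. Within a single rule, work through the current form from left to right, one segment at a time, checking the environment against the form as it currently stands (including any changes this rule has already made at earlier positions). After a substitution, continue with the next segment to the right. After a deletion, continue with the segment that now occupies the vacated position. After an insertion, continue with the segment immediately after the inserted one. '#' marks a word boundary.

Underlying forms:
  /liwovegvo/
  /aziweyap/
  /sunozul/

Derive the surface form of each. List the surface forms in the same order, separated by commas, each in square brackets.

/liwovegvo/:
  (1) Syncope: [liwovegvo] → [lwovegvo]
  (2) Final Vowel Raising: [lwovegvo] → [lwovegvu]
  (3) Geminate Reduction: no change — [lwovegvu]
/aziweyap/:
  (1) Syncope: [aziweyap] → [azweyap]
  (2) Final Vowel Raising: no change — [azweyap]
  (3) Geminate Reduction: no change — [azweyap]
/sunozul/:
  (1) Syncope: [sunozul] → [snozl]
  (2) Final Vowel Raising: no change — [snozl]
  (3) Geminate Reduction: no change — [snozl]

[lwovegvu], [azweyap], [snozl]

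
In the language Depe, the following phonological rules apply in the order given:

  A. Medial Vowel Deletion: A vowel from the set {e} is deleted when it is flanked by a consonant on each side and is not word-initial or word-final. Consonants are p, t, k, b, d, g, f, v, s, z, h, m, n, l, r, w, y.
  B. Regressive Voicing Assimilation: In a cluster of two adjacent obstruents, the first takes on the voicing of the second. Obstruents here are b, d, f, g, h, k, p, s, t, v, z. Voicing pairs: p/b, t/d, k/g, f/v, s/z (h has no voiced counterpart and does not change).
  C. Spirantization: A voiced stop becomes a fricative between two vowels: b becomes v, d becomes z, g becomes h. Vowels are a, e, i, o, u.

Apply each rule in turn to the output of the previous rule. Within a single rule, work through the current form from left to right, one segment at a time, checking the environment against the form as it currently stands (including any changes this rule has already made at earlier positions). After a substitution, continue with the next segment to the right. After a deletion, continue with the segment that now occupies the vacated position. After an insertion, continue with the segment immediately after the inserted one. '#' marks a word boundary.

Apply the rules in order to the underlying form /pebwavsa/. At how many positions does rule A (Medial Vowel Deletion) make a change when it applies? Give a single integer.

A Medial Vowel Deletion: [pebwavsa] → [pbwavsa]
B Regressive Voicing Assimilation: [pbwavsa] → [bbwafsa]
C Spirantization: no change — [bbwafsa]
Rule A changed 1 position(s).

1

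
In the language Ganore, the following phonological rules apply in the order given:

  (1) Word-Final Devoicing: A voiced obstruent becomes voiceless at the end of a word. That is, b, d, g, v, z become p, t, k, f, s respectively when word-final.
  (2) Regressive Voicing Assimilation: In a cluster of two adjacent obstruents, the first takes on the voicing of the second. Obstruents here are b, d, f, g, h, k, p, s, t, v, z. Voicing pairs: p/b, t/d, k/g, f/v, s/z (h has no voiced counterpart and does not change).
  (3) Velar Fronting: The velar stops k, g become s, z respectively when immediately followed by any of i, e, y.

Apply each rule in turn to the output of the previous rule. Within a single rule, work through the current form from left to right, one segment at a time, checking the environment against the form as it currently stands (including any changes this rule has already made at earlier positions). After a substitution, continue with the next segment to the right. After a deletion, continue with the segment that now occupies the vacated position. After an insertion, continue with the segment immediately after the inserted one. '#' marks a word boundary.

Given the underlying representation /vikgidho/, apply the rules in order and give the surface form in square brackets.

(1) Word-Final Devoicing: no change — [vikgidho]
(2) Regressive Voicing Assimilation: [vikgidho] → [viggitho]
(3) Velar Fronting: [viggitho] → [vigzitho]

[vigzitho]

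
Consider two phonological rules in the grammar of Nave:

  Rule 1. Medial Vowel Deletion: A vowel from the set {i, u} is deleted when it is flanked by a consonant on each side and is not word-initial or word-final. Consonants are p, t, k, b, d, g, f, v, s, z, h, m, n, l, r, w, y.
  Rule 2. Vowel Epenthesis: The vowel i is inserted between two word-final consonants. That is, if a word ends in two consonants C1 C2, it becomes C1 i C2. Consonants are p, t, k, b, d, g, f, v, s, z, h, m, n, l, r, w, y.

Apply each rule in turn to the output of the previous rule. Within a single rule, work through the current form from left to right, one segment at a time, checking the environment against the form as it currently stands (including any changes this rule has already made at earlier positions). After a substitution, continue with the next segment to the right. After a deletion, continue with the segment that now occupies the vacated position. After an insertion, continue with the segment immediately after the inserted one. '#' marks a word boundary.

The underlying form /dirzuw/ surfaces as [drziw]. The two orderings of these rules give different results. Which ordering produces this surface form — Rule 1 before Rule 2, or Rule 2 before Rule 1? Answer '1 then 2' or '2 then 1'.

Order 1 then 2:
  1 Medial Vowel Deletion: [dirzuw] → [drzw]
  2 Vowel Epenthesis: [drzw] → [drziw]
  result: [drziw]
Order 2 then 1:
  2 Vowel Epenthesis: no change — [dirzuw]
  1 Medial Vowel Deletion: [dirzuw] → [drzw]
  result: [drzw]

1 then 2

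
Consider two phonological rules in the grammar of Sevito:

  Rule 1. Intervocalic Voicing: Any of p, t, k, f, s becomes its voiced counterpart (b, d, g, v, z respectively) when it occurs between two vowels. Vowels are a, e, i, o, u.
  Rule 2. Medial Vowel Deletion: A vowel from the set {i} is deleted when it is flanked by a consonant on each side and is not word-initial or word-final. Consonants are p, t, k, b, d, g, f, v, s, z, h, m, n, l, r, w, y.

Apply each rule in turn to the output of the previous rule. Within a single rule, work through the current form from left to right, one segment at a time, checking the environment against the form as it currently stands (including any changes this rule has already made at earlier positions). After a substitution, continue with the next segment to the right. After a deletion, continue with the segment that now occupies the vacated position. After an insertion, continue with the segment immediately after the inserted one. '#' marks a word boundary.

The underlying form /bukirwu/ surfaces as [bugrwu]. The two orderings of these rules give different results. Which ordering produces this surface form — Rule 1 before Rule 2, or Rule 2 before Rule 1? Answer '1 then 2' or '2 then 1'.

Order 1 then 2:
  1 Intervocalic Voicing: [bukirwu] → [bugirwu]
  2 Medial Vowel Deletion: [bugirwu] → [bugrwu]
  result: [bugrwu]
Order 2 then 1:
  2 Medial Vowel Deletion: [bukirwu] → [bukrwu]
  1 Intervocalic Voicing: no change — [bukrwu]
  result: [bukrwu]

1 then 2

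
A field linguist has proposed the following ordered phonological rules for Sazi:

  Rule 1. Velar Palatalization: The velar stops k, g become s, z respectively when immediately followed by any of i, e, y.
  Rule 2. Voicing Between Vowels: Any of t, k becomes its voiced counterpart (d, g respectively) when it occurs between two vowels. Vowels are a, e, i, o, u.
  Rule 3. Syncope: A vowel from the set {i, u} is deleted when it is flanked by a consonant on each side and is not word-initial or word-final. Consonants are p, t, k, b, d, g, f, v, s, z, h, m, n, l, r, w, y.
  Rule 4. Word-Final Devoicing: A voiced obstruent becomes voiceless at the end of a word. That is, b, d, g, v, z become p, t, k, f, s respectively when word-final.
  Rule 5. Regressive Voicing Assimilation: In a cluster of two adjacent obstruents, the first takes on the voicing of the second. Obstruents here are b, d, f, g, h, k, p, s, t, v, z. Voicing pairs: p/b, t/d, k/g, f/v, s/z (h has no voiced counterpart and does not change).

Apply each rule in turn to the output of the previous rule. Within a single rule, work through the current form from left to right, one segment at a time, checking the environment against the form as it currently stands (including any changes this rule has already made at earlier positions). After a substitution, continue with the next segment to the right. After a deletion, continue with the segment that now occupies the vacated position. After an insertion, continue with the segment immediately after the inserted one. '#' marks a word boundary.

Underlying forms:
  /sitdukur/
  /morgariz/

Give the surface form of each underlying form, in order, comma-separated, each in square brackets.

/sitdukur/:
  Rule 1 Velar Palatalization: no change — [sitdukur]
  Rule 2 Voicing Between Vowels: [sitdukur] → [sitdugur]
  Rule 3 Syncope: [sitdugur] → [stdgr]
  Rule 4 Word-Final Devoicing: no change — [stdgr]
  Rule 5 Regressive Voicing Assimilation: [stdgr] → [sddgr]
/morgariz/:
  Rule 1 Velar Palatalization: no change — [morgariz]
  Rule 2 Voicing Between Vowels: no change — [morgariz]
  Rule 3 Syncope: [morgariz] → [morgarz]
  Rule 4 Word-Final Devoicing: [morgarz] → [morgars]
  Rule 5 Regressive Voicing Assimilation: no change — [morgars]

[sddgr], [morgars]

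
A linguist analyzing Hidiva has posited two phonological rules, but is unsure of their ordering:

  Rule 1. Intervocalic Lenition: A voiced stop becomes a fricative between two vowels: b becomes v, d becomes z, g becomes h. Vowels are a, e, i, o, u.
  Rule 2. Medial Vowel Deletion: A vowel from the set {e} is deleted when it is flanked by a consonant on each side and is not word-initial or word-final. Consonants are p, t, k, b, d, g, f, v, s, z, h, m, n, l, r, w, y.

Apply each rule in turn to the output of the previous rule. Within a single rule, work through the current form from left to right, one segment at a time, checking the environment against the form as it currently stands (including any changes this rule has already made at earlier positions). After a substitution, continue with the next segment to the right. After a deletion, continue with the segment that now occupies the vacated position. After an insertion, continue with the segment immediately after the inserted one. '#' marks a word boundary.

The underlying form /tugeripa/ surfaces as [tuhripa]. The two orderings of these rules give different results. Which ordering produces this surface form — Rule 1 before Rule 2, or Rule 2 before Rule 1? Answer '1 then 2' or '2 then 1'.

1 then 2

Order 1 then 2:
  1 Intervocalic Lenition: [tugeripa] → [tuheripa]
  2 Medial Vowel Deletion: [tuheripa] → [tuhripa]
  result: [tuhripa]
Order 2 then 1:
  2 Medial Vowel Deletion: [tugeripa] → [tugripa]
  1 Intervocalic Lenition: no change — [tugripa]
  result: [tugripa]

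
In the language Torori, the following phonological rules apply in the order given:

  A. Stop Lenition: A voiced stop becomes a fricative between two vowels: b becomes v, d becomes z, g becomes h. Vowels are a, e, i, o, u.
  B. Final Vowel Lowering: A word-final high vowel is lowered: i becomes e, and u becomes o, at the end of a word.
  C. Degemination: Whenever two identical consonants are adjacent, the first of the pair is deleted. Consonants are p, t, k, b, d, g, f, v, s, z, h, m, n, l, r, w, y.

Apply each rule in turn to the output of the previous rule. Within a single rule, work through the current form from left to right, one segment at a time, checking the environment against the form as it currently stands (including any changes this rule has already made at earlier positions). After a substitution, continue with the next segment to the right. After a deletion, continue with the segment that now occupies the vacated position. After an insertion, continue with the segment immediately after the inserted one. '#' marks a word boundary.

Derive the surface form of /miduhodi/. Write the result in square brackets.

[mizuhoze]

A Stop Lenition: [miduhodi] → [mizuhozi]
B Final Vowel Lowering: [mizuhozi] → [mizuhoze]
C Degemination: no change — [mizuhoze]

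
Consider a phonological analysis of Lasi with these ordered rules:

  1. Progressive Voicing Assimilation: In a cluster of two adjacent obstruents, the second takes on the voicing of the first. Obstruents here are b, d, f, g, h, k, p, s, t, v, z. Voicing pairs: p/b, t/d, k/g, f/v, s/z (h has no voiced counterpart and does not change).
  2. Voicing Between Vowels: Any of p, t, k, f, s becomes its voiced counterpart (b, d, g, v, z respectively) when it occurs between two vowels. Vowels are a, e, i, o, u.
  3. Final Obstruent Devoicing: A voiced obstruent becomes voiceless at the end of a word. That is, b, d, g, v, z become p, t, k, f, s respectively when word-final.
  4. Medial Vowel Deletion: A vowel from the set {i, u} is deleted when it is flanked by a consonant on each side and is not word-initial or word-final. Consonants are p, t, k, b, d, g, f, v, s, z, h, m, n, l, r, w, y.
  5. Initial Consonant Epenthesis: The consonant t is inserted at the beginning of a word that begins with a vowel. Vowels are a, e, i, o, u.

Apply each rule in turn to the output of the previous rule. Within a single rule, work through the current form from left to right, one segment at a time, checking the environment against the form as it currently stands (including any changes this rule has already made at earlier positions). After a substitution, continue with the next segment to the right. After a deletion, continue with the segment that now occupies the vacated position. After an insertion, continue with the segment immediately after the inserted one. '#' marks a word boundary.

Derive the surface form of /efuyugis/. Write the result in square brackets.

[tevygs]

1 Progressive Voicing Assimilation: no change — [efuyugis]
2 Voicing Between Vowels: [efuyugis] → [evuyugis]
3 Final Obstruent Devoicing: no change — [evuyugis]
4 Medial Vowel Deletion: [evuyugis] → [evygs]
5 Initial Consonant Epenthesis: [evygs] → [tevygs]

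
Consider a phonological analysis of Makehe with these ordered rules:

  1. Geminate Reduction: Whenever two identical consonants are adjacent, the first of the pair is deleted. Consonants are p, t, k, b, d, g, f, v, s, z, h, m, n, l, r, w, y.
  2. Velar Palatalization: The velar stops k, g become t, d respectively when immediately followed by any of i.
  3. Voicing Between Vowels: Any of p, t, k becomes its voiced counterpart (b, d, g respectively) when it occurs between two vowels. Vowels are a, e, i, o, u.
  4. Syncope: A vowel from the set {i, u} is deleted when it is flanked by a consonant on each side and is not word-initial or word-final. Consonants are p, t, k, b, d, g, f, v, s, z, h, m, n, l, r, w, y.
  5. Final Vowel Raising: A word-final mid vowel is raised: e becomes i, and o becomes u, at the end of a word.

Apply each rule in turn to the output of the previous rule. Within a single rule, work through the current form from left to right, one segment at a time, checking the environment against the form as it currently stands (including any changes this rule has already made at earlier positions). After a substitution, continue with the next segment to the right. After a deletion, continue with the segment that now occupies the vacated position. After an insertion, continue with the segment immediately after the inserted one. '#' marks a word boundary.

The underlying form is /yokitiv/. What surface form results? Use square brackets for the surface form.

[yoddv]

1 Geminate Reduction: no change — [yokitiv]
2 Velar Palatalization: [yokitiv] → [yotitiv]
3 Voicing Between Vowels: [yotitiv] → [yodidiv]
4 Syncope: [yodidiv] → [yoddv]
5 Final Vowel Raising: no change — [yoddv]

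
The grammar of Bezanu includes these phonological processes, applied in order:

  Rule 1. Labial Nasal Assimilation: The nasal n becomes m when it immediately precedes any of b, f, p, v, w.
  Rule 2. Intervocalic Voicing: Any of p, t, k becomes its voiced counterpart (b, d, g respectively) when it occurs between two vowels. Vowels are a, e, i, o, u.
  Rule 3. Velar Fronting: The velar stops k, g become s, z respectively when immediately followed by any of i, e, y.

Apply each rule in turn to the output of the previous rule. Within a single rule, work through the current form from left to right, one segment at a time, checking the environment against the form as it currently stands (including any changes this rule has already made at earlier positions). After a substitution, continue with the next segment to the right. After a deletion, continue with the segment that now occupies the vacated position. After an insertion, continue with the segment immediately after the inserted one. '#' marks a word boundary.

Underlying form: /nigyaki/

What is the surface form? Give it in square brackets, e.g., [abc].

[nizyazi]

Rule 1 Labial Nasal Assimilation: no change — [nigyaki]
Rule 2 Intervocalic Voicing: [nigyaki] → [nigyagi]
Rule 3 Velar Fronting: [nigyagi] → [nizyazi]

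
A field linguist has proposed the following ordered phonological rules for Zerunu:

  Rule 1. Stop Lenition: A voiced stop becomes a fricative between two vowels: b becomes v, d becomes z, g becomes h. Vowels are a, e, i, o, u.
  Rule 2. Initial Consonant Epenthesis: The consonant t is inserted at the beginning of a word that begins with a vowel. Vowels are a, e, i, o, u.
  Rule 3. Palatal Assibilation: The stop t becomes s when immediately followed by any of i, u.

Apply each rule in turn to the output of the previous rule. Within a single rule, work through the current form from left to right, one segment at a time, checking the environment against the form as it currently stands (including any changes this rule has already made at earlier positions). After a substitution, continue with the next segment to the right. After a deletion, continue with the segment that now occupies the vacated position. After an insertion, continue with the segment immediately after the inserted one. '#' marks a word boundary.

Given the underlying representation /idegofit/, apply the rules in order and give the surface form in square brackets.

Rule 1 Stop Lenition: [idegofit] → [izehofit]
Rule 2 Initial Consonant Epenthesis: [izehofit] → [tizehofit]
Rule 3 Palatal Assibilation: [tizehofit] → [sizehofit]

[sizehofit]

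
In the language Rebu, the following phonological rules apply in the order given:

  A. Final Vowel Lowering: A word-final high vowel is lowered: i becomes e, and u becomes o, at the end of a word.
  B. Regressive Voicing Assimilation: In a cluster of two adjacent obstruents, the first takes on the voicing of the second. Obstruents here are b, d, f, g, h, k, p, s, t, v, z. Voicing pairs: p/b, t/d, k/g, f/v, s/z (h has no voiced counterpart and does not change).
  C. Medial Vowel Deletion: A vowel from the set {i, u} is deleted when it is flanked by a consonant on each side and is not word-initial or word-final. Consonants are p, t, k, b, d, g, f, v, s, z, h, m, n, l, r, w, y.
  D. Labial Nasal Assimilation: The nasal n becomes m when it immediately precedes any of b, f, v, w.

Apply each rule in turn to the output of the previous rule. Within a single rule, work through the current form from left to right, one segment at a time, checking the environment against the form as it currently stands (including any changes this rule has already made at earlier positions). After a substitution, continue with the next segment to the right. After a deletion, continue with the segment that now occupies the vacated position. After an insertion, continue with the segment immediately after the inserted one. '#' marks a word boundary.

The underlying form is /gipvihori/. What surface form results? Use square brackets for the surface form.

A Final Vowel Lowering: [gipvihori] → [gipvihore]
B Regressive Voicing Assimilation: [gipvihore] → [gibvihore]
C Medial Vowel Deletion: [gibvihore] → [gbvhore]
D Labial Nasal Assimilation: no change — [gbvhore]

[gbvhore]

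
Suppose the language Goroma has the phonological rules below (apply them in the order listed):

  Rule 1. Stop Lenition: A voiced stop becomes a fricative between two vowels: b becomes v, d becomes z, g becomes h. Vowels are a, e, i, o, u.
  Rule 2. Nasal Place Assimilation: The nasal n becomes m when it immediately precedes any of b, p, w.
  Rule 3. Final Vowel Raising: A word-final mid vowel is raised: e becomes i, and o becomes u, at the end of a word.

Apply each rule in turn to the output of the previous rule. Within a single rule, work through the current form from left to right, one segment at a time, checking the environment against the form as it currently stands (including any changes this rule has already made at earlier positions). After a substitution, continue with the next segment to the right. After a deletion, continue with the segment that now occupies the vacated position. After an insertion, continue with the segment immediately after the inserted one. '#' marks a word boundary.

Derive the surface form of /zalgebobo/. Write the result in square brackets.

Rule 1 Stop Lenition: [zalgebobo] → [zalgevovo]
Rule 2 Nasal Place Assimilation: no change — [zalgevovo]
Rule 3 Final Vowel Raising: [zalgevovo] → [zalgevovu]

[zalgevovu]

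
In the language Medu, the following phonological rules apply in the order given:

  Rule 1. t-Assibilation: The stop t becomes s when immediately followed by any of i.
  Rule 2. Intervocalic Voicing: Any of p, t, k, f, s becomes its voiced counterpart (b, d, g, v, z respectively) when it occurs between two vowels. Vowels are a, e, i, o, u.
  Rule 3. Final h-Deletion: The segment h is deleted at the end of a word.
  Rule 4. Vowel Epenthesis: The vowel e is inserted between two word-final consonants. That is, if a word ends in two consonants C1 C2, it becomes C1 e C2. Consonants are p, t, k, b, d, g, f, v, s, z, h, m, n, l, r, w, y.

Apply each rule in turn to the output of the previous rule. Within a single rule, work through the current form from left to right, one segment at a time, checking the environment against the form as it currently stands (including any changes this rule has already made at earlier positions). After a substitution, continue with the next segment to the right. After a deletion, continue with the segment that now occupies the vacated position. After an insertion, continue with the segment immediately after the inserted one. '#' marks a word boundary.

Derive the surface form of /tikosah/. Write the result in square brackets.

Rule 1 t-Assibilation: [tikosah] → [sikosah]
Rule 2 Intervocalic Voicing: [sikosah] → [sigozah]
Rule 3 Final h-Deletion: [sigozah] → [sigoza]
Rule 4 Vowel Epenthesis: no change — [sigoza]

[sigoza]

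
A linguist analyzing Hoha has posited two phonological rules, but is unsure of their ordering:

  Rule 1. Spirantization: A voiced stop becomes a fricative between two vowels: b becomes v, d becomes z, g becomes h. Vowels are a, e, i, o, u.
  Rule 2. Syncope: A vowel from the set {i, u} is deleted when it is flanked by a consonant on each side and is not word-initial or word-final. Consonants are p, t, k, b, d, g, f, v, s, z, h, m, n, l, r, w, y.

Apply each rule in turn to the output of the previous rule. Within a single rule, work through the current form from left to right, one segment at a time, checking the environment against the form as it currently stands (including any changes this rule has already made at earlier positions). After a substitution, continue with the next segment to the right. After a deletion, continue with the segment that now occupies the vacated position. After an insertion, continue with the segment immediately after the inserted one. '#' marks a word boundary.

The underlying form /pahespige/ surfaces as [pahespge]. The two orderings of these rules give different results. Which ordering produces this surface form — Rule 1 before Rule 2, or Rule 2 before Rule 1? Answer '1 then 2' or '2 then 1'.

2 then 1

Order 1 then 2:
  1 Spirantization: [pahespige] → [pahespihe]
  2 Syncope: [pahespihe] → [pahesphe]
  result: [pahesphe]
Order 2 then 1:
  2 Syncope: [pahespige] → [pahespge]
  1 Spirantization: no change — [pahespge]
  result: [pahespge]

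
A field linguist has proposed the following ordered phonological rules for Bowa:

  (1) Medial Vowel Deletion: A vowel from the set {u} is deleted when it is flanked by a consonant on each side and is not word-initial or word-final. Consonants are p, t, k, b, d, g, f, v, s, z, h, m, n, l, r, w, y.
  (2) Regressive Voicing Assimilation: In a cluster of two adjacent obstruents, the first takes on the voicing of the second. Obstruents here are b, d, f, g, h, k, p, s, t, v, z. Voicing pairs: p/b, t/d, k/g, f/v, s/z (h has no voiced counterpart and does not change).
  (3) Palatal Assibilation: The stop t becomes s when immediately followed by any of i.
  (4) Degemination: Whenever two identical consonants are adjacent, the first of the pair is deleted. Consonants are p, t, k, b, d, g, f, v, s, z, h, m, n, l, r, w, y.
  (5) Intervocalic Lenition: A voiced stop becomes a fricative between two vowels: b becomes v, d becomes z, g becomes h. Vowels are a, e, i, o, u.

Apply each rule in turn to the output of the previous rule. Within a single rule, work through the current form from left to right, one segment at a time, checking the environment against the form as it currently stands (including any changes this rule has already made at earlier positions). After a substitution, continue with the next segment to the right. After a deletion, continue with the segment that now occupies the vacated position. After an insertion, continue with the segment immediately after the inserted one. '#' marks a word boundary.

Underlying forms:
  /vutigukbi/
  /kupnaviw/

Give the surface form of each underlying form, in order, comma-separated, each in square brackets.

/vutigukbi/:
  (1) Medial Vowel Deletion: [vutigukbi] → [vtigkbi]
  (2) Regressive Voicing Assimilation: [vtigkbi] → [ftikgbi]
  (3) Palatal Assibilation: [ftikgbi] → [fsikgbi]
  (4) Degemination: no change — [fsikgbi]
  (5) Intervocalic Lenition: no change — [fsikgbi]
/kupnaviw/:
  (1) Medial Vowel Deletion: [kupnaviw] → [kpnaviw]
  (2) Regressive Voicing Assimilation: no change — [kpnaviw]
  (3) Palatal Assibilation: no change — [kpnaviw]
  (4) Degemination: no change — [kpnaviw]
  (5) Intervocalic Lenition: no change — [kpnaviw]

[fsikgbi], [kpnaviw]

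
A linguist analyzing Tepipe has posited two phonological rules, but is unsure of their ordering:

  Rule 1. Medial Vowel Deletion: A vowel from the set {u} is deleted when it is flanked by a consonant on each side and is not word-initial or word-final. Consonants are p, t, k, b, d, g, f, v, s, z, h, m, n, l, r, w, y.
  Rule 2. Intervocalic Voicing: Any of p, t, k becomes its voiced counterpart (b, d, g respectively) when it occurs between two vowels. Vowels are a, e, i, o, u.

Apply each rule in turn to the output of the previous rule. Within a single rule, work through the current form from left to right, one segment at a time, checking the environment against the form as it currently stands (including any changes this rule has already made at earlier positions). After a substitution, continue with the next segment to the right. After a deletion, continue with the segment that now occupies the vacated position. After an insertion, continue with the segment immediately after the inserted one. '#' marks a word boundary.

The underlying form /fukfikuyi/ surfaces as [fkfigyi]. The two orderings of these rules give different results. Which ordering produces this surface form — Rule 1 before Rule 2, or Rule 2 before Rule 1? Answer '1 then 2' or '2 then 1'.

2 then 1

Order 1 then 2:
  1 Medial Vowel Deletion: [fukfikuyi] → [fkfikyi]
  2 Intervocalic Voicing: no change — [fkfikyi]
  result: [fkfikyi]
Order 2 then 1:
  2 Intervocalic Voicing: [fukfikuyi] → [fukfiguyi]
  1 Medial Vowel Deletion: [fukfiguyi] → [fkfigyi]
  result: [fkfigyi]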